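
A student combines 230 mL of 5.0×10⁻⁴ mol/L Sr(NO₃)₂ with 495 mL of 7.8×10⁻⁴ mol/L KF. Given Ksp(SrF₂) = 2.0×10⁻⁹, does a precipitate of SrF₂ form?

Total volume after mixing = 230 + 495 = 725 mL.
[Sr²⁺] = (5.0×10⁻⁴)(230)/725 = 1.6×10⁻⁴ mol/L
[F⁻] = (7.8×10⁻⁴)(495)/725 = 5.3×10⁻⁴ mol/L
Q = [Sr²⁺][F⁻]^2 = 4.5×10⁻¹¹
Q < Ksp (4.5×10⁻¹¹ vs 2.0×10⁻⁹); the solution remains unsaturated and no precipitate forms.

No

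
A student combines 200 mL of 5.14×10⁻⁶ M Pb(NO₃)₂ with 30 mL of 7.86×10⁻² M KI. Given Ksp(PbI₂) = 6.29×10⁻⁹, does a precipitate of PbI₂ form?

No

After mixing, V = 200 mL + 30 mL = 230 mL.
[Pb²⁺] = (5.14×10⁻⁶)(200)/230 = 4.47×10⁻⁶ M
[I⁻] = (7.86×10⁻²)(30)/230 = 1.03×10⁻² M
Q = [Pb²⁺][I⁻]^2 = 4.70×10⁻¹⁰
Since Q (4.70×10⁻¹⁰) is less than Ksp (6.29×10⁻⁹), no PbI₂ precipitates.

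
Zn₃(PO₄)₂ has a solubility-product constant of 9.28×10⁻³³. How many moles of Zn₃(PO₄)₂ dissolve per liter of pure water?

1.54×10⁻⁷ M

Zn₃(PO₄)₂(s) ⇌ 3 Zn²⁺(aq) + 2 PO₄³⁻(aq)
Call the molar solubility s, so that [Zn²⁺] = 3s and [PO₄³⁻] = 2s.
Ksp = [Zn²⁺]^3[PO₄³⁻]^2 = (3s)^3 · (2s)^2 = 108s^5
108s^5 = 9.28×10⁻³³  ⇒  s^5 = 8.59×10⁻³⁵
s = 1.54×10⁻⁷ mol L⁻¹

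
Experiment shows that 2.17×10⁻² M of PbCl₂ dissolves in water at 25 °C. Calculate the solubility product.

Ksp = 4.09×10⁻⁵

PbCl₂(s) ⇌ Pb²⁺(aq) + 2 Cl⁻(aq)
With molar solubility s: [Pb²⁺] = s, [Cl⁻] = 2s.
Ksp = [Pb²⁺][Cl⁻]^2 = s · (2s)^2 = 4s^3
Ksp = 4 × (2.17×10⁻²)^3 = 4.09×10⁻⁵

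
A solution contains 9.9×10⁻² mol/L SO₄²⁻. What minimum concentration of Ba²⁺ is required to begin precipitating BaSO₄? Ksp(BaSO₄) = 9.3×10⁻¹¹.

Each salt precipitates once Q = Ksp for that salt.
BaSO₄(s) ⇌ Ba²⁺(aq) + SO₄²⁻(aq)
Ksp = [Ba²⁺][SO₄²⁻] = [Ba²⁺](9.9×10⁻²)
[Ba²⁺] = 9.3×10⁻¹¹ / (9.9×10⁻²) = 9.4×10⁻¹⁰
[Ba²⁺] = 9.4×10⁻¹⁰ mol/L

9.4×10⁻¹⁰ M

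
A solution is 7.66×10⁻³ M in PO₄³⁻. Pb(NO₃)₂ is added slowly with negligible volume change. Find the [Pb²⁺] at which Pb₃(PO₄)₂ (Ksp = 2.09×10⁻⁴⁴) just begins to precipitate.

Each salt precipitates once Q = Ksp for that salt.
Pb₃(PO₄)₂(s) ⇌ 3 Pb²⁺(aq) + 2 PO₄³⁻(aq)
Ksp = [Pb²⁺]^3[PO₄³⁻]^2 = [Pb²⁺]^3(7.66×10⁻³)^2
[Pb²⁺]^3 = 2.09×10⁻⁴⁴ / (7.66×10⁻³)^2 = 3.56×10⁻⁴⁰
[Pb²⁺] = 7.09×10⁻¹⁴ M

7.09×10⁻¹⁴ M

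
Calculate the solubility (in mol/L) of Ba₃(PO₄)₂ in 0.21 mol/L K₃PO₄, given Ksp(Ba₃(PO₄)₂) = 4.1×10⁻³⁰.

1.5×10⁻¹⁰ M

Ba₃(PO₄)₂(s) ⇌ 3 Ba²⁺(aq) + 2 PO₄³⁻(aq)
Let s be the solubility of Ba₃(PO₄)₂ here. The common ion gives [PO₄³⁻] ≈ 0.21 mol/L, and [Ba²⁺] = 3s.
Ksp = [Ba²⁺]^3[PO₄³⁻]^2 = (3s)^3(0.21)^2
(3s)^3 = 4.1×10⁻³⁰ / (0.21)^2 = 9.3×10⁻²⁹
s = 1.5×10⁻¹⁰ mol/L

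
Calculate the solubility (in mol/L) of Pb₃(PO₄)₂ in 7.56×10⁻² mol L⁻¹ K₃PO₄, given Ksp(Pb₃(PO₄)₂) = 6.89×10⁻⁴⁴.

7.64×10⁻¹⁵ M

Pb₃(PO₄)₂(s) ⇌ 3 Pb²⁺(aq) + 2 PO₄³⁻(aq)
With PO₄³⁻ already at 7.56×10⁻² mol L⁻¹ and s small, take [PO₄³⁻] ≈ 7.56×10⁻² mol L⁻¹ and [Pb²⁺] = 3s.
Ksp = [Pb²⁺]^3[PO₄³⁻]^2 = (3s)^3(7.56×10⁻²)^2
(3s)^3 = 6.89×10⁻⁴⁴ / (7.56×10⁻²)^2 = 1.21×10⁻⁴¹
s = 7.64×10⁻¹⁵ mol L⁻¹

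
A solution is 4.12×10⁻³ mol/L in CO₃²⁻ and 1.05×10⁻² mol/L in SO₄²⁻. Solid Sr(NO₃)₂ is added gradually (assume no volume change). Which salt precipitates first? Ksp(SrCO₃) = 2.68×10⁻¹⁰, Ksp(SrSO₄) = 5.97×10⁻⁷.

Each salt precipitates once Q = Ksp for that salt.
For SrCO₃: [Sr²⁺] = (Ksp/[CO₃²⁻]) = 6.50×10⁻⁸ mol/L
For SrSO₄: [Sr²⁺] = (Ksp/[SO₄²⁻]) = 5.69×10⁻⁵ mol/L
Since SrCO₃ needs less Sr²⁺ to reach saturation, it precipitates first.

SrCO₃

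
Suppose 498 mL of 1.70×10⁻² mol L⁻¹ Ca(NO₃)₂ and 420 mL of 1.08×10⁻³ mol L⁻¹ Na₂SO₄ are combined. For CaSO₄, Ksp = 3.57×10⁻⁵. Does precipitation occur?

No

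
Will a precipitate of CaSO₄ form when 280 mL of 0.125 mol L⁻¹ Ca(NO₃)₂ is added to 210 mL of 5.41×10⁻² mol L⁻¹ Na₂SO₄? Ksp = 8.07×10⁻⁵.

Total volume after mixing = 280 + 210 = 490 mL.
[Ca²⁺] = (0.125)(280)/490 = 7.14×10⁻² mol L⁻¹
[SO₄²⁻] = (5.41×10⁻²)(210)/490 = 2.32×10⁻² mol L⁻¹
Q = [Ca²⁺][SO₄²⁻] = 1.66×10⁻³
Because Q > Ksp (1.66×10⁻³ vs 8.07×10⁻⁵), a precipitate of CaSO₄ forms.

Yes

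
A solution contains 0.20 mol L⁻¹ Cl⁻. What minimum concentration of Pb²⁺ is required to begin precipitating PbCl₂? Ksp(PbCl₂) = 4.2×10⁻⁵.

1.1×10⁻³ M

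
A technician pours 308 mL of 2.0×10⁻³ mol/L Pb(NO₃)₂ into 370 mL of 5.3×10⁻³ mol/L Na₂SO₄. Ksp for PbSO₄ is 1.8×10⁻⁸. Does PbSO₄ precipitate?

Yes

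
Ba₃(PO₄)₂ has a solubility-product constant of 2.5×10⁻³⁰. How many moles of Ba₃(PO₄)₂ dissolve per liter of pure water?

4.7×10⁻⁷ M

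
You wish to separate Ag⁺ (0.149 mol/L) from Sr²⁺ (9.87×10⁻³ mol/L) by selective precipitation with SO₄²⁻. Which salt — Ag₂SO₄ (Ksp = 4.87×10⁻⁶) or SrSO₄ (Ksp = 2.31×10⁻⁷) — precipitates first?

SrSO₄

Each salt precipitates once Q = Ksp for that salt.
For Ag₂SO₄: [SO₄²⁻] = (Ksp/[Ag⁺]^2) = 2.19×10⁻⁴ mol/L
For SrSO₄: [SO₄²⁻] = (Ksp/[Sr²⁺]) = 2.34×10⁻⁵ mol/L
Since SrSO₄ needs less SO₄²⁻ to reach saturation, it precipitates first.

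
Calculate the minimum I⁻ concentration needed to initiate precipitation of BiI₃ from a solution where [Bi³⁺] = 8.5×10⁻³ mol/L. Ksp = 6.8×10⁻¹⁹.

Precipitation begins when Q = Ksp.
BiI₃(s) ⇌ Bi³⁺(aq) + 3 I⁻(aq)
Ksp = [Bi³⁺][I⁻]^3 = [I⁻]^3(8.5×10⁻³)
[I⁻]^3 = 6.8×10⁻¹⁹ / (8.5×10⁻³) = 8.0×10⁻¹⁷
[I⁻] = 4.3×10⁻⁶ mol/L

4.3×10⁻⁶ M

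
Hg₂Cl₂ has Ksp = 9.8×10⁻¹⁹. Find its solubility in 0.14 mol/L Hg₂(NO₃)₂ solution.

1.3×10⁻⁹ M

Hg₂Cl₂(s) ⇌ Hg₂²⁺(aq) + 2 Cl⁻(aq)
The solution already contains Hg₂²⁺ at 0.14 mol/L. Let s be the molar solubility of Hg₂Cl₂.
[Hg₂²⁺] ≈ 0.14 mol/L (common ion dominates); [Cl⁻] = 2s.
Ksp = [Hg₂²⁺][Cl⁻]^2 = (0.14)(2s)^2
(2s)^2 = 9.8×10⁻¹⁹ / (0.14) = 7.0×10⁻¹⁸
s = 1.3×10⁻⁹ mol/L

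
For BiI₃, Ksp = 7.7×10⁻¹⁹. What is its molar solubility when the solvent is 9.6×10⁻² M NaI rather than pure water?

BiI₃(s) ⇌ Bi³⁺(aq) + 3 I⁻(aq)
With I⁻ already at 9.6×10⁻² M and s small, take [I⁻] ≈ 9.6×10⁻² M and [Bi³⁺] = s.
Ksp = [Bi³⁺][I⁻]^3 = s(9.6×10⁻²)^3
s = 7.7×10⁻¹⁹ / (9.6×10⁻²)^3 = 8.7×10⁻¹⁶
s = 8.7×10⁻¹⁶ M

8.7×10⁻¹⁶ M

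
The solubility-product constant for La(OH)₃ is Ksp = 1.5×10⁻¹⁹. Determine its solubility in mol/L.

La(OH)₃(s) ⇌ La³⁺(aq) + 3 OH⁻(aq)
For each mole of La(OH)₃ that dissolves per liter, [La³⁺] = s and [OH⁻] = 3s; let s denote this solubility.
Ksp = [La³⁺][OH⁻]^3 = s · (3s)^3 = 27s^4
27s^4 = 1.5×10⁻¹⁹  ⇒  s^4 = 5.6×10⁻²¹
Taking the 4th root, s = 8.6×10⁻⁶ mol L⁻¹.

8.6×10⁻⁶ M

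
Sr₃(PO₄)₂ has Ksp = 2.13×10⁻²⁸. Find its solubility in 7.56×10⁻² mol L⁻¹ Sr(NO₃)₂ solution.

Sr₃(PO₄)₂(s) ⇌ 3 Sr²⁺(aq) + 2 PO₄³⁻(aq)
Let s be the solubility of Sr₃(PO₄)₂ here. The common ion gives [Sr²⁺] ≈ 7.56×10⁻² mol L⁻¹, and [PO₄³⁻] = 2s.
Ksp = [Sr²⁺]^3[PO₄³⁻]^2 = (7.56×10⁻²)^3(2s)^2
(2s)^2 = 2.13×10⁻²⁸ / (7.56×10⁻²)^3 = 4.93×10⁻²⁵
s = 3.51×10⁻¹³ mol L⁻¹

3.51×10⁻¹³ M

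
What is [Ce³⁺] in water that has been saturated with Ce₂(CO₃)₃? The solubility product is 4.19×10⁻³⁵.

1.04×10⁻⁷ M

Ce₂(CO₃)₃(s) ⇌ 2 Ce³⁺(aq) + 3 CO₃²⁻(aq)
With molar solubility s: [Ce³⁺] = 2s, [CO₃²⁻] = 3s.
Ksp = [Ce³⁺]^2[CO₃²⁻]^3 = (2s)^2 · (3s)^3 = 108s^5 = 4.19×10⁻³⁵
s = 5.22×10⁻⁸ mol/L
[Ce³⁺] = 2s = 1.04×10⁻⁷ mol/L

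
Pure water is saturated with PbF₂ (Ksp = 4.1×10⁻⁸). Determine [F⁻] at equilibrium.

PbF₂(s) ⇌ Pb²⁺(aq) + 2 F⁻(aq)
With molar solubility s: [Pb²⁺] = s, [F⁻] = 2s.
Ksp = [Pb²⁺][F⁻]^2 = s · (2s)^2 = 4s^3 = 4.1×10⁻⁸
s = 2.2×10⁻³ M
[F⁻] = 2s = 4.3×10⁻³ M

4.3×10⁻³ M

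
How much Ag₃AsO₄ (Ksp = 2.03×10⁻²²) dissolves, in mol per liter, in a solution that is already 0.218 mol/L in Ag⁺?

1.96×10⁻²⁰ M

Ag₃AsO₄(s) ⇌ 3 Ag⁺(aq) + AsO₄³⁻(aq)
Let s be the solubility of Ag₃AsO₄ here. The common ion gives [Ag⁺] ≈ 0.218 mol/L, and [AsO₄³⁻] = s.
Ksp = [Ag⁺]^3[AsO₄³⁻] = (0.218)^3s
s = 2.03×10⁻²² / (0.218)^3 = 1.96×10⁻²⁰
s = 1.96×10⁻²⁰ mol/L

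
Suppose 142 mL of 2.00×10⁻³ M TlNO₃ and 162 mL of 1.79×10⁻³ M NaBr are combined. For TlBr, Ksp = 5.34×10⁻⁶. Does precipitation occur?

The combined volume is 304 mL.
[Tl⁺] = (2.00×10⁻³)(142)/304 = 9.34×10⁻⁴ M
[Br⁻] = (1.79×10⁻³)(162)/304 = 9.54×10⁻⁴ M
Q = [Tl⁺][Br⁻] = 8.91×10⁻⁷
Since Q (8.91×10⁻⁷) is less than Ksp (5.34×10⁻⁶), no TlBr precipitates.

No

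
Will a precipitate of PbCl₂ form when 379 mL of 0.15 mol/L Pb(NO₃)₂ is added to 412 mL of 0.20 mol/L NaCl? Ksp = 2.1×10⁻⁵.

The combined volume is 791 mL.
[Pb²⁺] = (0.15)(379)/791 = 7.2×10⁻² mol/L
[Cl⁻] = (0.20)(412)/791 = 0.10 mol/L
Q = [Pb²⁺][Cl⁻]^2 = 7.8×10⁻⁴
Because Q > Ksp (7.8×10⁻⁴ vs 2.1×10⁻⁵), a precipitate of PbCl₂ forms.

Yes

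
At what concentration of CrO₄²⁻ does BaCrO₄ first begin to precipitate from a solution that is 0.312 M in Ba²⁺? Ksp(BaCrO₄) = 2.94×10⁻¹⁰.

The threshold for precipitation is Q = Ksp.
BaCrO₄(s) ⇌ Ba²⁺(aq) + CrO₄²⁻(aq)
Ksp = [Ba²⁺][CrO₄²⁻] = [CrO₄²⁻](0.312)
[CrO₄²⁻] = 2.94×10⁻¹⁰ / (0.312) = 9.42×10⁻¹⁰
[CrO₄²⁻] = 9.42×10⁻¹⁰ M

9.42×10⁻¹⁰ M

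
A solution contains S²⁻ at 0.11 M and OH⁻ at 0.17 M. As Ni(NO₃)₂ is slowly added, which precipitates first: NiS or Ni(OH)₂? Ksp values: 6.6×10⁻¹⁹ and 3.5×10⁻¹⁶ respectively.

A salt starts to precipitate once the ion product Q reaches its Ksp.
For NiS: [Ni²⁺] = (Ksp/[S²⁻]) = 6.0×10⁻¹⁸ M
For Ni(OH)₂: [Ni²⁺] = (Ksp/[OH⁻]^2) = 1.2×10⁻¹⁴ M
The smaller threshold [Ni²⁺] is reached first, so NiS precipitates first.

NiS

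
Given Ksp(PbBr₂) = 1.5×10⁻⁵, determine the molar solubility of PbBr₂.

PbBr₂(s) ⇌ Pb²⁺(aq) + 2 Br⁻(aq)
With molar solubility s: [Pb²⁺] = s, [Br⁻] = 2s.
Ksp = [Pb²⁺][Br⁻]^2 = s · (2s)^2 = 4s^3
4s^3 = 1.5×10⁻⁵  ⇒  s^3 = 3.8×10⁻⁶
s = (3.8×10⁻⁶)^(1/3) = 1.6×10⁻² M

1.6×10⁻² M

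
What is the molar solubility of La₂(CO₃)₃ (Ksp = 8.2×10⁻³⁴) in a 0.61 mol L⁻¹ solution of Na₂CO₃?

3.0×10⁻¹⁷ M

La₂(CO₃)₃(s) ⇌ 2 La³⁺(aq) + 3 CO₃²⁻(aq)
With CO₃²⁻ already at 0.61 mol L⁻¹ and s small, take [CO₃²⁻] ≈ 0.61 mol L⁻¹ and [La³⁺] = 2s.
Ksp = [La³⁺]^2[CO₃²⁻]^3 = (2s)^2(0.61)^3
(2s)^2 = 8.2×10⁻³⁴ / (0.61)^3 = 3.6×10⁻³³
s = 3.0×10⁻¹⁷ mol L⁻¹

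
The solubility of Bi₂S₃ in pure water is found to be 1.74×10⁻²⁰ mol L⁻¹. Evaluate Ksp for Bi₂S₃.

Ksp = 1.72×10⁻⁹⁷

Bi₂S₃(s) ⇌ 2 Bi³⁺(aq) + 3 S²⁻(aq)
Call the molar solubility s, so that [Bi³⁺] = 2s and [S²⁻] = 3s.
Ksp = [Bi³⁺]^2[S²⁻]^3 = (2s)^2 · (3s)^3 = 108s^5
Ksp = 108 × (1.74×10⁻²⁰)^5 = 1.72×10⁻⁹⁷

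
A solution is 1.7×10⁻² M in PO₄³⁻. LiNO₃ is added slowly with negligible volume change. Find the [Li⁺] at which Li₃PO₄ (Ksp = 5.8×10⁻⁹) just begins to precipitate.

7.0×10⁻³ M

Precipitation of each salt begins when its ion product equals Ksp.
Li₃PO₄(s) ⇌ 3 Li⁺(aq) + PO₄³⁻(aq)
Ksp = [Li⁺]^3[PO₄³⁻] = [Li⁺]^3(1.7×10⁻²)
[Li⁺]^3 = 5.8×10⁻⁹ / (1.7×10⁻²) = 3.4×10⁻⁷
[Li⁺] = 7.0×10⁻³ M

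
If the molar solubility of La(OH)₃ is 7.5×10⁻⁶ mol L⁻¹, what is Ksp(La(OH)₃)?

La(OH)₃(s) ⇌ La³⁺(aq) + 3 OH⁻(aq)
Call the molar solubility s, so that [La³⁺] = s and [OH⁻] = 3s.
Ksp = [La³⁺][OH⁻]^3 = s · (3s)^3 = 27s^4
Ksp = 27 × (7.5×10⁻⁶)^4 = 8.5×10⁻²⁰

Ksp = 8.5×10⁻²⁰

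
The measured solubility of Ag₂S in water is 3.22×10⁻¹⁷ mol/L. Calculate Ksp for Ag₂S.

Ksp = 1.34×10⁻⁴⁹

Ag₂S(s) ⇌ 2 Ag⁺(aq) + S²⁻(aq)
Let s be the molar solubility. Then [Ag⁺] = 2s and [S²⁻] = s.
Ksp = [Ag⁺]^2[S²⁻] = (2s)^2 · s = 4s^3
Ksp = 4 × (3.22×10⁻¹⁷)^3 = 1.34×10⁻⁴⁹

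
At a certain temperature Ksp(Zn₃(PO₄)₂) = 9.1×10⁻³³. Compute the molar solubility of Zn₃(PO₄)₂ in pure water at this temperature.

1.5×10⁻⁷ M

Zn₃(PO₄)₂(s) ⇌ 3 Zn²⁺(aq) + 2 PO₄³⁻(aq)
Call the molar solubility s, so that [Zn²⁺] = 3s and [PO₄³⁻] = 2s.
Ksp = [Zn²⁺]^3[PO₄³⁻]^2 = (3s)^3 · (2s)^2 = 108s^5
108s^5 = 9.1×10⁻³³  ⇒  s^5 = 8.4×10⁻³⁵
s = 1.5×10⁻⁷ mol/L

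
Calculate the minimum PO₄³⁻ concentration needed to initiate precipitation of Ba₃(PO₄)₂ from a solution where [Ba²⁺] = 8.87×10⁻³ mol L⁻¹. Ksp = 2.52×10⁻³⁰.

1.90×10⁻¹² M

Precipitation begins when Q = Ksp.
Ba₃(PO₄)₂(s) ⇌ 3 Ba²⁺(aq) + 2 PO₄³⁻(aq)
Ksp = [Ba²⁺]^3[PO₄³⁻]^2 = [PO₄³⁻]^2(8.87×10⁻³)^3
[PO₄³⁻]^2 = 2.52×10⁻³⁰ / (8.87×10⁻³)^3 = 3.61×10⁻²⁴
[PO₄³⁻] = 1.90×10⁻¹² mol L⁻¹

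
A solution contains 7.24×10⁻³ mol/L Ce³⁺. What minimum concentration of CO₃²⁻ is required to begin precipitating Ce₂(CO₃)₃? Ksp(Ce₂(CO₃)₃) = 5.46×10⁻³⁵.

1.01×10⁻¹⁰ M

Precipitation of each salt begins when its ion product equals Ksp.
Ce₂(CO₃)₃(s) ⇌ 2 Ce³⁺(aq) + 3 CO₃²⁻(aq)
Ksp = [Ce³⁺]^2[CO₃²⁻]^3 = [CO₃²⁻]^3(7.24×10⁻³)^2
[CO₃²⁻]^3 = 5.46×10⁻³⁵ / (7.24×10⁻³)^2 = 1.04×10⁻³⁰
[CO₃²⁻] = 1.01×10⁻¹⁰ mol/L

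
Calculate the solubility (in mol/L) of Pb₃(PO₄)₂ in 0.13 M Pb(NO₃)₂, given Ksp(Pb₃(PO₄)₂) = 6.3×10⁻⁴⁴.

2.7×10⁻²¹ M

Pb₃(PO₄)₂(s) ⇌ 3 Pb²⁺(aq) + 2 PO₄³⁻(aq)
With Pb²⁺ already at 0.13 M and s small, take [Pb²⁺] ≈ 0.13 M and [PO₄³⁻] = 2s.
Ksp = [Pb²⁺]^3[PO₄³⁻]^2 = (0.13)^3(2s)^2
(2s)^2 = 6.3×10⁻⁴⁴ / (0.13)^3 = 2.9×10⁻⁴¹
s = 2.7×10⁻²¹ M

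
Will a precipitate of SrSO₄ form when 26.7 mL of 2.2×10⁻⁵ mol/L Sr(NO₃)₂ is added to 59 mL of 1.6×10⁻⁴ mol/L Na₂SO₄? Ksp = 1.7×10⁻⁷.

No

Total volume after mixing = 26.7 + 59 = 85.7 mL.
[Sr²⁺] = (2.2×10⁻⁵)(26.7)/85.7 = 6.9×10⁻⁶ mol/L
[SO₄²⁻] = (1.6×10⁻⁴)(59)/85.7 = 1.1×10⁻⁴ mol/L
Q = [Sr²⁺][SO₄²⁻] = 7.5×10⁻¹⁰
Since Q (7.5×10⁻¹⁰) is less than Ksp (1.7×10⁻⁷), no SrSO₄ precipitates.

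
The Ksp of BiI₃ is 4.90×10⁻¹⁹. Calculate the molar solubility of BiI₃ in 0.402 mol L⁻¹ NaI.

BiI₃(s) ⇌ Bi³⁺(aq) + 3 I⁻(aq)
The solution already contains I⁻ at 0.402 mol L⁻¹. Let s be the molar solubility of BiI₃.
[I⁻] ≈ 0.402 mol L⁻¹ (common ion dominates); [Bi³⁺] = s.
Ksp = [Bi³⁺][I⁻]^3 = s(0.402)^3
s = 4.90×10⁻¹⁹ / (0.402)^3 = 7.54×10⁻¹⁸
s = 7.54×10⁻¹⁸ mol L⁻¹

7.54×10⁻¹⁸ M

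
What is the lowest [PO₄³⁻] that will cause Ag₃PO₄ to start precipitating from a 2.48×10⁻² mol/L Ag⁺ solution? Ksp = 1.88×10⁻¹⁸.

1.23×10⁻¹³ M

Each salt precipitates once Q = Ksp for that salt.
Ag₃PO₄(s) ⇌ 3 Ag⁺(aq) + PO₄³⁻(aq)
Ksp = [Ag⁺]^3[PO₄³⁻] = [PO₄³⁻](2.48×10⁻²)^3
[PO₄³⁻] = 1.88×10⁻¹⁸ / (2.48×10⁻²)^3 = 1.23×10⁻¹³
[PO₄³⁻] = 1.23×10⁻¹³ mol/L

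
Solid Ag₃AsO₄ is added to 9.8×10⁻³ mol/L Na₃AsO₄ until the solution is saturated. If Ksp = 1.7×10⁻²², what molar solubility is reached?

8.6×10⁻⁸ M

Ag₃AsO₄(s) ⇌ 3 Ag⁺(aq) + AsO₄³⁻(aq)
With AsO₄³⁻ already at 9.8×10⁻³ mol/L and s small, take [AsO₄³⁻] ≈ 9.8×10⁻³ mol/L and [Ag⁺] = 3s.
Ksp = [Ag⁺]^3[AsO₄³⁻] = (3s)^3(9.8×10⁻³)
(3s)^3 = 1.7×10⁻²² / (9.8×10⁻³) = 1.7×10⁻²⁰
s = 8.6×10⁻⁸ mol/L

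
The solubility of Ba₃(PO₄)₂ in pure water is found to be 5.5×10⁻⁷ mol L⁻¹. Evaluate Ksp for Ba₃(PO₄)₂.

Ba₃(PO₄)₂(s) ⇌ 3 Ba²⁺(aq) + 2 PO₄³⁻(aq)
Let s be the molar solubility. Then [Ba²⁺] = 3s and [PO₄³⁻] = 2s.
Ksp = [Ba²⁺]^3[PO₄³⁻]^2 = (3s)^3 · (2s)^2 = 108s^5
Ksp = 108 × (5.5×10⁻⁷)^5 = 5.4×10⁻³⁰

Ksp = 5.4×10⁻³⁰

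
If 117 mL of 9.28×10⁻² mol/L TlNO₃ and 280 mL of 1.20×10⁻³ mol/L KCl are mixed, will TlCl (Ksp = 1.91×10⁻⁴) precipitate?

After mixing, V = 117 mL + 280 mL = 397 mL.
[Tl⁺] = (9.28×10⁻²)(117)/397 = 2.73×10⁻² mol/L
[Cl⁻] = (1.20×10⁻³)(280)/397 = 8.46×10⁻⁴ mol/L
Q = [Tl⁺][Cl⁻] = 2.31×10⁻⁵
Q = 2.31×10⁻⁵ < Ksp = 1.91×10⁻⁴, so the solution is unsaturated and no precipitate forms.

No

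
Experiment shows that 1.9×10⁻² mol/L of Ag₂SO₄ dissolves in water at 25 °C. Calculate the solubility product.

Ksp = 2.7×10⁻⁵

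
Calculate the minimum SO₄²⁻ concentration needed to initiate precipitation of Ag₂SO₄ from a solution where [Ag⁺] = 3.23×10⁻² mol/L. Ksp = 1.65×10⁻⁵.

The threshold for precipitation is Q = Ksp.
Ag₂SO₄(s) ⇌ 2 Ag⁺(aq) + SO₄²⁻(aq)
Ksp = [Ag⁺]^2[SO₄²⁻] = [SO₄²⁻](3.23×10⁻²)^2
[SO₄²⁻] = 1.65×10⁻⁵ / (3.23×10⁻²)^2 = 1.58×10⁻²
[SO₄²⁻] = 1.58×10⁻² mol/L

1.58×10⁻² M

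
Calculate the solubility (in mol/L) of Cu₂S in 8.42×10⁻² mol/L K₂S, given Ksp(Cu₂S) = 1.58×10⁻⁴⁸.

Cu₂S(s) ⇌ 2 Cu⁺(aq) + S²⁻(aq)
Let s be the solubility of Cu₂S here. The common ion gives [S²⁻] ≈ 8.42×10⁻² mol/L, and [Cu⁺] = 2s.
Ksp = [Cu⁺]^2[S²⁻] = (2s)^2(8.42×10⁻²)
(2s)^2 = 1.58×10⁻⁴⁸ / (8.42×10⁻²) = 1.88×10⁻⁴⁷
s = 2.17×10⁻²⁴ mol/L

2.17×10⁻²⁴ M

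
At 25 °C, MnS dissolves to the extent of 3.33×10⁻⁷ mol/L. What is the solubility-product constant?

MnS(s) ⇌ Mn²⁺(aq) + S²⁻(aq)
If s mol/L of MnS dissolves, [Mn²⁺] = s and [S²⁻] = s.
Ksp = [Mn²⁺][S²⁻] = s · s = s^2
Ksp = (3.33×10⁻⁷)^2 = 1.11×10⁻¹³

Ksp = 1.11×10⁻¹³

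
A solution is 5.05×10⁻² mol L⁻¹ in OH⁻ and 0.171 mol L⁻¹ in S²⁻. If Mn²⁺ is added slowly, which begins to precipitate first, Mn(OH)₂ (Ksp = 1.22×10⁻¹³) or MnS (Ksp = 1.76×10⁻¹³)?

MnS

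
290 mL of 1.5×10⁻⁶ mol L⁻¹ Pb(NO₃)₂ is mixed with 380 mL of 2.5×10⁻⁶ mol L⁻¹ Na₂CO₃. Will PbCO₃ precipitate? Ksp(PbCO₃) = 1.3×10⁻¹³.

After mixing, V = 290 mL + 380 mL = 670 mL.
[Pb²⁺] = (1.5×10⁻⁶)(290)/670 = 6.5×10⁻⁷ mol L⁻¹
[CO₃²⁻] = (2.5×10⁻⁶)(380)/670 = 1.4×10⁻⁶ mol L⁻¹
Q = [Pb²⁺][CO₃²⁻] = 9.2×10⁻¹³
Q = 9.2×10⁻¹³ > Ksp = 1.3×10⁻¹³, so the solution is supersaturated and PbCO₃ precipitates.

Yes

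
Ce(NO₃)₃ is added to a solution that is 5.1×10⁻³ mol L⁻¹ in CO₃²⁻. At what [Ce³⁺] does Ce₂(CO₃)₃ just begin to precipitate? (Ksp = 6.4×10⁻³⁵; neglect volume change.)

2.2×10⁻¹⁴ M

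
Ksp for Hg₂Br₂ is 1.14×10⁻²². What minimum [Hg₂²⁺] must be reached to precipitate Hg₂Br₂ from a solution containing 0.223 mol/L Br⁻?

Precipitation begins when Q = Ksp.
Hg₂Br₂(s) ⇌ Hg₂²⁺(aq) + 2 Br⁻(aq)
Ksp = [Hg₂²⁺][Br⁻]^2 = [Hg₂²⁺](0.223)^2
[Hg₂²⁺] = 1.14×10⁻²² / (0.223)^2 = 2.29×10⁻²¹
[Hg₂²⁺] = 2.29×10⁻²¹ mol/L

2.29×10⁻²¹ M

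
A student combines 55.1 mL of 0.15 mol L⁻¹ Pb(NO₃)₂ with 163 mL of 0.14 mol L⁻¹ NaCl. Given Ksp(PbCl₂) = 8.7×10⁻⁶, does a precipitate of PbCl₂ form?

After mixing, V = 55.1 mL + 163 mL = 218.1 mL.
[Pb²⁺] = (0.15)(55.1)/218.1 = 3.8×10⁻² mol L⁻¹
[Cl⁻] = (0.14)(163)/218.1 = 0.10 mol L⁻¹
Q = [Pb²⁺][Cl⁻]^2 = 4.1×10⁻⁴
Q = 4.1×10⁻⁴ > Ksp = 8.7×10⁻⁶, so the solution is supersaturated and PbCl₂ precipitates.

Yes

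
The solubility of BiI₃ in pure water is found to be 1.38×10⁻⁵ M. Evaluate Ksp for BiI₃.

Ksp = 9.79×10⁻¹⁹

BiI₃(s) ⇌ Bi³⁺(aq) + 3 I⁻(aq)
Let s be the molar solubility. Then [Bi³⁺] = s and [I⁻] = 3s.
Ksp = [Bi³⁺][I⁻]^3 = s · (3s)^3 = 27s^4
Ksp = 27 × (1.38×10⁻⁵)^4 = 9.79×10⁻¹⁹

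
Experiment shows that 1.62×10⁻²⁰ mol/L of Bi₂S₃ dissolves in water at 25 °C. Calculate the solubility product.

Ksp = 1.21×10⁻⁹⁷

Bi₂S₃(s) ⇌ 2 Bi³⁺(aq) + 3 S²⁻(aq)
Call the molar solubility s, so that [Bi³⁺] = 2s and [S²⁻] = 3s.
Ksp = [Bi³⁺]^2[S²⁻]^3 = (2s)^2 · (3s)^3 = 108s^5
Ksp = 108 × (1.62×10⁻²⁰)^5 = 1.21×10⁻⁹⁷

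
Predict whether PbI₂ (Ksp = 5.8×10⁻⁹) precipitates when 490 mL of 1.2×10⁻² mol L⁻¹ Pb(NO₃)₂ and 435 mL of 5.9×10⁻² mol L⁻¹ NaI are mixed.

Total volume after mixing = 490 + 435 = 925 mL.
[Pb²⁺] = (1.2×10⁻²)(490)/925 = 6.4×10⁻³ mol L⁻¹
[I⁻] = (5.9×10⁻²)(435)/925 = 2.8×10⁻² mol L⁻¹
Q = [Pb²⁺][I⁻]^2 = 4.9×10⁻⁶
Because Q > Ksp (4.9×10⁻⁶ vs 5.8×10⁻⁹), a precipitate of PbI₂ forms.

Yes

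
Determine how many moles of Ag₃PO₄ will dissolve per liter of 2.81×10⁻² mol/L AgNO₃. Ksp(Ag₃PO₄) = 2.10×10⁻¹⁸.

9.46×10⁻¹⁴ M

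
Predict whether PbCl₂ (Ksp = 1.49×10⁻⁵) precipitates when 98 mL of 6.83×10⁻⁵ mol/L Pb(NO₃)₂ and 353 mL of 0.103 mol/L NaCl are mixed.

The combined volume is 451 mL.
[Pb²⁺] = (6.83×10⁻⁵)(98)/451 = 1.48×10⁻⁵ mol/L
[Cl⁻] = (0.103)(353)/451 = 8.06×10⁻² mol/L
Q = [Pb²⁺][Cl⁻]^2 = 9.65×10⁻⁸
Q = 9.65×10⁻⁸ < Ksp = 1.49×10⁻⁵, so the solution is unsaturated and no precipitate forms.

No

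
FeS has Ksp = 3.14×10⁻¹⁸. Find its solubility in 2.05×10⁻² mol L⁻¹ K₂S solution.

1.53×10⁻¹⁶ M

FeS(s) ⇌ Fe²⁺(aq) + S²⁻(aq)
Let s be the solubility of FeS here. The common ion gives [S²⁻] ≈ 2.05×10⁻² mol L⁻¹, and [Fe²⁺] = s.
Ksp = [Fe²⁺][S²⁻] = s(2.05×10⁻²)
s = 3.14×10⁻¹⁸ / (2.05×10⁻²) = 1.53×10⁻¹⁶
s = 1.53×10⁻¹⁶ mol L⁻¹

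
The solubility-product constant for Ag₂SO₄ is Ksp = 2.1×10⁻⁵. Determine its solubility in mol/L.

Ag₂SO₄(s) ⇌ 2 Ag⁺(aq) + SO₄²⁻(aq)
Call the molar solubility s, so that [Ag⁺] = 2s and [SO₄²⁻] = s.
Ksp = [Ag⁺]^2[SO₄²⁻] = (2s)^2 · s = 4s^3
4s^3 = 2.1×10⁻⁵  ⇒  s^3 = 5.3×10⁻⁶
s = 1.7×10⁻² M

1.7×10⁻² M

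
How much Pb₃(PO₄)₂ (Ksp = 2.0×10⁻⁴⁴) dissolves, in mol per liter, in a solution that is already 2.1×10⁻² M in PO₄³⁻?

Pb₃(PO₄)₂(s) ⇌ 3 Pb²⁺(aq) + 2 PO₄³⁻(aq)
Let s be the solubility of Pb₃(PO₄)₂ here. The common ion gives [PO₄³⁻] ≈ 2.1×10⁻² M, and [Pb²⁺] = 3s.
Ksp = [Pb²⁺]^3[PO₄³⁻]^2 = (3s)^3(2.1×10⁻²)^2
(3s)^3 = 2.0×10⁻⁴⁴ / (2.1×10⁻²)^2 = 4.5×10⁻⁴¹
s = 1.2×10⁻¹⁴ M

1.2×10⁻¹⁴ M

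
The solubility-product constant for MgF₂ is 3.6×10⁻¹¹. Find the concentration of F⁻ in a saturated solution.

4.2×10⁻⁴ M

MgF₂(s) ⇌ Mg²⁺(aq) + 2 F⁻(aq)
With molar solubility s: [Mg²⁺] = s, [F⁻] = 2s.
Ksp = [Mg²⁺][F⁻]^2 = s · (2s)^2 = 4s^3 = 3.6×10⁻¹¹
s = 2.1×10⁻⁴ M
[F⁻] = 2s = 4.2×10⁻⁴ M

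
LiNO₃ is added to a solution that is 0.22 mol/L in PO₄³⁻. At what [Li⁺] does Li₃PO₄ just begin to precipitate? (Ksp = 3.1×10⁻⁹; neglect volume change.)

2.4×10⁻³ M

Precipitation begins when Q = Ksp.
Li₃PO₄(s) ⇌ 3 Li⁺(aq) + PO₄³⁻(aq)
Ksp = [Li⁺]^3[PO₄³⁻] = [Li⁺]^3(0.22)
[Li⁺]^3 = 3.1×10⁻⁹ / (0.22) = 1.4×10⁻⁸
[Li⁺] = 2.4×10⁻³ mol/L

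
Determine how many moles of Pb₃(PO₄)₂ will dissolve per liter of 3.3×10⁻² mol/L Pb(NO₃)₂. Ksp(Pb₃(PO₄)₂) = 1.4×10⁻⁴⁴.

9.9×10⁻²¹ M

Pb₃(PO₄)₂(s) ⇌ 3 Pb²⁺(aq) + 2 PO₄³⁻(aq)
With Pb²⁺ already at 3.3×10⁻² mol/L and s small, take [Pb²⁺] ≈ 3.3×10⁻² mol/L and [PO₄³⁻] = 2s.
Ksp = [Pb²⁺]^3[PO₄³⁻]^2 = (3.3×10⁻²)^3(2s)^2
(2s)^2 = 1.4×10⁻⁴⁴ / (3.3×10⁻²)^3 = 3.9×10⁻⁴⁰
s = 9.9×10⁻²¹ mol/L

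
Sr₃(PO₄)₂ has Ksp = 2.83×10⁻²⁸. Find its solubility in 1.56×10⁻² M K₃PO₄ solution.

Sr₃(PO₄)₂(s) ⇌ 3 Sr²⁺(aq) + 2 PO₄³⁻(aq)
With PO₄³⁻ already at 1.56×10⁻² M and s small, take [PO₄³⁻] ≈ 1.56×10⁻² M and [Sr²⁺] = 3s.
Ksp = [Sr²⁺]^3[PO₄³⁻]^2 = (3s)^3(1.56×10⁻²)^2
(3s)^3 = 2.83×10⁻²⁸ / (1.56×10⁻²)^2 = 1.16×10⁻²⁴
s = 3.51×10⁻⁹ M

3.51×10⁻⁹ M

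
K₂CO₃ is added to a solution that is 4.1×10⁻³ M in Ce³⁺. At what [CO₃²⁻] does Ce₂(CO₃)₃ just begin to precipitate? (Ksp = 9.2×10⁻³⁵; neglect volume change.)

Precipitation of each salt begins when its ion product equals Ksp.
Ce₂(CO₃)₃(s) ⇌ 2 Ce³⁺(aq) + 3 CO₃²⁻(aq)
Ksp = [Ce³⁺]^2[CO₃²⁻]^3 = [CO₃²⁻]^3(4.1×10⁻³)^2
[CO₃²⁻]^3 = 9.2×10⁻³⁵ / (4.1×10⁻³)^2 = 5.5×10⁻³⁰
[CO₃²⁻] = 1.8×10⁻¹⁰ M

1.8×10⁻¹⁰ M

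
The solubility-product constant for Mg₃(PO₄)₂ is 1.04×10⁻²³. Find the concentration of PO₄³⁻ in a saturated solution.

Mg₃(PO₄)₂(s) ⇌ 3 Mg²⁺(aq) + 2 PO₄³⁻(aq)
If s mol/L of Mg₃(PO₄)₂ dissolves, [Mg²⁺] = 3s and [PO₄³⁻] = 2s.
Ksp = [Mg²⁺]^3[PO₄³⁻]^2 = (3s)^3 · (2s)^2 = 108s^5 = 1.04×10⁻²³
s = 9.92×10⁻⁶ mol/L
[PO₄³⁻] = 2s = 1.98×10⁻⁵ mol/L

1.98×10⁻⁵ M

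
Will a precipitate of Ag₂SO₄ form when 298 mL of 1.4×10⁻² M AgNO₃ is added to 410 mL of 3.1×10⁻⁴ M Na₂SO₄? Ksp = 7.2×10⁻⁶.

After mixing, V = 298 mL + 410 mL = 708 mL.
[Ag⁺] = (1.4×10⁻²)(298)/708 = 5.9×10⁻³ M
[SO₄²⁻] = (3.1×10⁻⁴)(410)/708 = 1.8×10⁻⁴ M
Q = [Ag⁺]^2[SO₄²⁻] = 6.2×10⁻⁹
Q = 6.2×10⁻⁹ < Ksp = 7.2×10⁻⁶, so the solution is unsaturated and no precipitate forms.

No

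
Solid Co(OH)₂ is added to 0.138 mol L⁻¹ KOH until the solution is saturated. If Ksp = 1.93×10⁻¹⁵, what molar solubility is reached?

Co(OH)₂(s) ⇌ Co²⁺(aq) + 2 OH⁻(aq)
The solution already contains OH⁻ at 0.138 mol L⁻¹. Let s be the molar solubility of Co(OH)₂.
[OH⁻] ≈ 0.138 mol L⁻¹ (common ion dominates); [Co²⁺] = s.
Ksp = [Co²⁺][OH⁻]^2 = s(0.138)^2
s = 1.93×10⁻¹⁵ / (0.138)^2 = 1.01×10⁻¹³
s = 1.01×10⁻¹³ mol L⁻¹

1.01×10⁻¹³ M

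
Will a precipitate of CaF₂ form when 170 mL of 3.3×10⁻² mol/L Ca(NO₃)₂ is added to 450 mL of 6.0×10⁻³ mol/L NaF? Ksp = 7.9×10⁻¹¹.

After mixing, V = 170 mL + 450 mL = 620 mL.
[Ca²⁺] = (3.3×10⁻²)(170)/620 = 9.0×10⁻³ mol/L
[F⁻] = (6.0×10⁻³)(450)/620 = 4.4×10⁻³ mol/L
Q = [Ca²⁺][F⁻]^2 = 1.7×10⁻⁷
Q = 1.7×10⁻⁷ > Ksp = 7.9×10⁻¹¹, so the solution is supersaturated and CaF₂ precipitates.

Yes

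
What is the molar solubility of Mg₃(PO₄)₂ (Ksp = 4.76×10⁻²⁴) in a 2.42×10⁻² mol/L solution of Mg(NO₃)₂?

2.90×10⁻¹⁰ M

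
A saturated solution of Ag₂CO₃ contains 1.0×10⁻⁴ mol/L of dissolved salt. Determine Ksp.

Ksp = 4.0×10⁻¹²

Ag₂CO₃(s) ⇌ 2 Ag⁺(aq) + CO₃²⁻(aq)
If s mol/L of Ag₂CO₃ dissolves, [Ag⁺] = 2s and [CO₃²⁻] = s.
Ksp = [Ag⁺]^2[CO₃²⁻] = (2s)^2 · s = 4s^3
Ksp = 4 × (1.0×10⁻⁴)^3 = 4.0×10⁻¹²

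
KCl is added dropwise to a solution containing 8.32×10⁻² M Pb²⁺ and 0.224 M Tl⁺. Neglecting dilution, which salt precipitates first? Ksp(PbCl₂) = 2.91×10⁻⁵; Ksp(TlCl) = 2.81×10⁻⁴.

TlCl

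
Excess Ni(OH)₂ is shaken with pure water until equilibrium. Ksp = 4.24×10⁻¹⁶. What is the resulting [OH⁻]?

9.47×10⁻⁶ M

Ni(OH)₂(s) ⇌ Ni²⁺(aq) + 2 OH⁻(aq)
Let s be the molar solubility. Then [Ni²⁺] = s and [OH⁻] = 2s.
Ksp = [Ni²⁺][OH⁻]^2 = s · (2s)^2 = 4s^3 = 4.24×10⁻¹⁶
s = 4.73×10⁻⁶ mol L⁻¹
[OH⁻] = 2s = 9.47×10⁻⁶ mol L⁻¹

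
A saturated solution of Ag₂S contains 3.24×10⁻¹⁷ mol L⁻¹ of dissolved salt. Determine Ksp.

Ag₂S(s) ⇌ 2 Ag⁺(aq) + S²⁻(aq)
If s mol/L of Ag₂S dissolves, [Ag⁺] = 2s and [S²⁻] = s.
Ksp = [Ag⁺]^2[S²⁻] = (2s)^2 · s = 4s^3
Ksp = 4 × (3.24×10⁻¹⁷)^3 = 1.36×10⁻⁴⁹

Ksp = 1.36×10⁻⁴⁹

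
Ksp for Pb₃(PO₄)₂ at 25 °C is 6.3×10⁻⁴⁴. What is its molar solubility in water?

Pb₃(PO₄)₂(s) ⇌ 3 Pb²⁺(aq) + 2 PO₄³⁻(aq)
If s mol/L of Pb₃(PO₄)₂ dissolves, [Pb²⁺] = 3s and [PO₄³⁻] = 2s.
Ksp = [Pb²⁺]^3[PO₄³⁻]^2 = (3s)^3 · (2s)^2 = 108s^5
108s^5 = 6.3×10⁻⁴⁴  ⇒  s^5 = 5.8×10⁻⁴⁶
s = 9.0×10⁻¹⁰ mol L⁻¹

9.0×10⁻¹⁰ M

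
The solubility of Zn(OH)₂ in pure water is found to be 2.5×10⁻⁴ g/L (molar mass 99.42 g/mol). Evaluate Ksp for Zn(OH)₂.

Ksp = 6.4×10⁻¹⁷

s = (2.5×10⁻⁴ g L⁻¹)/(99.42 g mol⁻¹) = 2.515×10⁻⁶ M
Zn(OH)₂(s) ⇌ Zn²⁺(aq) + 2 OH⁻(aq)
If s mol/L of Zn(OH)₂ dissolves, [Zn²⁺] = s and [OH⁻] = 2s.
Ksp = [Zn²⁺][OH⁻]^2 = s · (2s)^2 = 4s^3
Ksp = 4 × (2.515×10⁻⁶)^3 = 6.4×10⁻¹⁷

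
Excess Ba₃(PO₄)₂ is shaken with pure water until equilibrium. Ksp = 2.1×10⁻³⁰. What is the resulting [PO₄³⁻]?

Ba₃(PO₄)₂(s) ⇌ 3 Ba²⁺(aq) + 2 PO₄³⁻(aq)
For each mole of Ba₃(PO₄)₂ that dissolves per liter, [Ba²⁺] = 3s and [PO₄³⁻] = 2s; let s denote this solubility.
Ksp = [Ba²⁺]^3[PO₄³⁻]^2 = (3s)^3 · (2s)^2 = 108s^5 = 2.1×10⁻³⁰
s = 4.5×10⁻⁷ M
[PO₄³⁻] = 2s = 9.1×10⁻⁷ M

9.1×10⁻⁷ M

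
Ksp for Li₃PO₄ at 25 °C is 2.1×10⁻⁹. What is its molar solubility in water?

3.0×10⁻³ M

Li₃PO₄(s) ⇌ 3 Li⁺(aq) + PO₄³⁻(aq)
Call the molar solubility s, so that [Li⁺] = 3s and [PO₄³⁻] = s.
Ksp = [Li⁺]^3[PO₄³⁻] = (3s)^3 · s = 27s^4
27s^4 = 2.1×10⁻⁹  ⇒  s^4 = 7.8×10⁻¹¹
Taking the 4th root, s = 3.0×10⁻³ mol/L.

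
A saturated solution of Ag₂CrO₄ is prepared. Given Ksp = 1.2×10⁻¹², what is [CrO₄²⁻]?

Ag₂CrO₄(s) ⇌ 2 Ag⁺(aq) + CrO₄²⁻(aq)
Let s be the molar solubility. Then [Ag⁺] = 2s and [CrO₄²⁻] = s.
Ksp = [Ag⁺]^2[CrO₄²⁻] = (2s)^2 · s = 4s^3 = 1.2×10⁻¹²
s = 6.7×10⁻⁵ mol/L
[CrO₄²⁻] = s = 6.7×10⁻⁵ mol/L

6.7×10⁻⁵ M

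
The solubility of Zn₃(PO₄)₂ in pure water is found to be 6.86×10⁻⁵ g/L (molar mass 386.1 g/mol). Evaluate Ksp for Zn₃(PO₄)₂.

Ksp = 1.91×10⁻³²

s = (6.86×10⁻⁵ g L⁻¹)/(386.1 g mol⁻¹) = 1.7767×10⁻⁷ M
Zn₃(PO₄)₂(s) ⇌ 3 Zn²⁺(aq) + 2 PO₄³⁻(aq)
For each mole of Zn₃(PO₄)₂ that dissolves per liter, [Zn²⁺] = 3s and [PO₄³⁻] = 2s; let s denote this solubility.
Ksp = [Zn²⁺]^3[PO₄³⁻]^2 = (3s)^3 · (2s)^2 = 108s^5
Ksp = 108 × (1.7767×10⁻⁷)^5 = 1.91×10⁻³²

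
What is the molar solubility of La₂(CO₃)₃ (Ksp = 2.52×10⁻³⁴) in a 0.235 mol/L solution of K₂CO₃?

La₂(CO₃)₃(s) ⇌ 2 La³⁺(aq) + 3 CO₃²⁻(aq)
Let s be the solubility of La₂(CO₃)₃ here. The common ion gives [CO₃²⁻] ≈ 0.235 mol/L, and [La³⁺] = 2s.
Ksp = [La³⁺]^2[CO₃²⁻]^3 = (2s)^2(0.235)^3
(2s)^2 = 2.52×10⁻³⁴ / (0.235)^3 = 1.94×10⁻³²
s = 6.97×10⁻¹⁷ mol/L

6.97×10⁻¹⁷ M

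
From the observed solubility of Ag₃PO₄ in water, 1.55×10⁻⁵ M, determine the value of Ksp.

Ksp = 1.56×10⁻¹⁸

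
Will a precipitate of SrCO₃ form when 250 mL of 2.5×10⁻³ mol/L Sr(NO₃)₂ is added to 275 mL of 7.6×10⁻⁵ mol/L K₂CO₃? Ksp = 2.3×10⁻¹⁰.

Yes

The combined volume is 525 mL.
[Sr²⁺] = (2.5×10⁻³)(250)/525 = 1.2×10⁻³ mol/L
[CO₃²⁻] = (7.6×10⁻⁵)(275)/525 = 4.0×10⁻⁵ mol/L
Q = [Sr²⁺][CO₃²⁻] = 4.7×10⁻⁸
Q = 4.7×10⁻⁸ > Ksp = 2.3×10⁻¹⁰, so the solution is supersaturated and SrCO₃ precipitates.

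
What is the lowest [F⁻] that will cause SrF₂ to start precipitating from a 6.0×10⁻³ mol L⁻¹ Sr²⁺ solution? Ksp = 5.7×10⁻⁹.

9.7×10⁻⁴ M

Each salt precipitates once Q = Ksp for that salt.
SrF₂(s) ⇌ Sr²⁺(aq) + 2 F⁻(aq)
Ksp = [Sr²⁺][F⁻]^2 = [F⁻]^2(6.0×10⁻³)
[F⁻]^2 = 5.7×10⁻⁹ / (6.0×10⁻³) = 9.5×10⁻⁷
[F⁻] = 9.7×10⁻⁴ mol L⁻¹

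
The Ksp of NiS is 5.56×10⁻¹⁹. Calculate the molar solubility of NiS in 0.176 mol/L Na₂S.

NiS(s) ⇌ Ni²⁺(aq) + S²⁻(aq)
S²⁻ is already present at 0.176 mol/L. If s mol/L of NiS dissolves, [Ni²⁺] = s while [S²⁻] ≈ 0.176 mol/L.
Ksp = [Ni²⁺][S²⁻] = s(0.176)
s = 5.56×10⁻¹⁹ / (0.176) = 3.16×10⁻¹⁸
s = 3.16×10⁻¹⁸ mol/L

3.16×10⁻¹⁸ M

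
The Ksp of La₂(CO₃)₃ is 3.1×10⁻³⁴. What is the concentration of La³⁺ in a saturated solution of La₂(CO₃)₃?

1.6×10⁻⁷ M

La₂(CO₃)₃(s) ⇌ 2 La³⁺(aq) + 3 CO₃²⁻(aq)
With molar solubility s: [La³⁺] = 2s, [CO₃²⁻] = 3s.
Ksp = [La³⁺]^2[CO₃²⁻]^3 = (2s)^2 · (3s)^3 = 108s^5 = 3.1×10⁻³⁴
s = 7.8×10⁻⁸ mol/L
[La³⁺] = 2s = 1.6×10⁻⁷ mol/L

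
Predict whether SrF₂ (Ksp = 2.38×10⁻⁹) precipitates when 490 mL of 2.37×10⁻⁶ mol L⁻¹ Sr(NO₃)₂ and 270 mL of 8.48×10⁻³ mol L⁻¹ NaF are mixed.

The combined volume is 760 mL.
[Sr²⁺] = (2.37×10⁻⁶)(490)/760 = 1.53×10⁻⁶ mol L⁻¹
[F⁻] = (8.48×10⁻³)(270)/760 = 3.01×10⁻³ mol L⁻¹
Q = [Sr²⁺][F⁻]^2 = 1.39×10⁻¹¹
Q < Ksp (1.39×10⁻¹¹ vs 2.38×10⁻⁹); the solution remains unsaturated and no precipitate forms.

No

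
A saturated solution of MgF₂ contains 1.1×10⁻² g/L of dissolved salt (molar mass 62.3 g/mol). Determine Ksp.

Ksp = 2.2×10⁻¹¹

s = (1.1×10⁻² g L⁻¹)/(62.3 g mol⁻¹) = 1.766×10⁻⁴ M
MgF₂(s) ⇌ Mg²⁺(aq) + 2 F⁻(aq)
With molar solubility s: [Mg²⁺] = s, [F⁻] = 2s.
Ksp = [Mg²⁺][F⁻]^2 = s · (2s)^2 = 4s^3
Ksp = 4 × (1.766×10⁻⁴)^3 = 2.2×10⁻¹¹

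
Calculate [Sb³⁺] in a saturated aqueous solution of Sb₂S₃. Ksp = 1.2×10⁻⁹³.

2.0×10⁻¹⁹ M

Sb₂S₃(s) ⇌ 2 Sb³⁺(aq) + 3 S²⁻(aq)
Call the molar solubility s, so that [Sb³⁺] = 2s and [S²⁻] = 3s.
Ksp = [Sb³⁺]^2[S²⁻]^3 = (2s)^2 · (3s)^3 = 108s^5 = 1.2×10⁻⁹³
s = 1.0×10⁻¹⁹ M
[Sb³⁺] = 2s = 2.0×10⁻¹⁹ M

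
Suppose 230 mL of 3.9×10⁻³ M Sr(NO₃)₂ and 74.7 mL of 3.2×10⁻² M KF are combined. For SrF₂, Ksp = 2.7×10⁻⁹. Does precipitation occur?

Yes

Total volume after mixing = 230 + 74.7 = 304.7 mL.
[Sr²⁺] = (3.9×10⁻³)(230)/304.7 = 2.9×10⁻³ M
[F⁻] = (3.2×10⁻²)(74.7)/304.7 = 7.8×10⁻³ M
Q = [Sr²⁺][F⁻]^2 = 1.8×10⁻⁷
Since Q (1.8×10⁻⁷) exceeds Ksp (2.7×10⁻⁹), SrF₂ will precipitate.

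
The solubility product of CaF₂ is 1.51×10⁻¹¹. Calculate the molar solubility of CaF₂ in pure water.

CaF₂(s) ⇌ Ca²⁺(aq) + 2 F⁻(aq)
With molar solubility s: [Ca²⁺] = s, [F⁻] = 2s.
Ksp = [Ca²⁺][F⁻]^2 = s · (2s)^2 = 4s^3
4s^3 = 1.51×10⁻¹¹  ⇒  s^3 = 3.78×10⁻¹²
s = 1.56×10⁻⁴ mol/L

1.56×10⁻⁴ M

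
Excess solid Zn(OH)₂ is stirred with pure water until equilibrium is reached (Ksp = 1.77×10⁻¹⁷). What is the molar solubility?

1.64×10⁻⁶ M

Zn(OH)₂(s) ⇌ Zn²⁺(aq) + 2 OH⁻(aq)
If s mol/L of Zn(OH)₂ dissolves, [Zn²⁺] = s and [OH⁻] = 2s.
Ksp = [Zn²⁺][OH⁻]^2 = s · (2s)^2 = 4s^3
4s^3 = 1.77×10⁻¹⁷  ⇒  s^3 = 4.43×10⁻¹⁸
Taking the 3rd root, s = 1.64×10⁻⁶ M.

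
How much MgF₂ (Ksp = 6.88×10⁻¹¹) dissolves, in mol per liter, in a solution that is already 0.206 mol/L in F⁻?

MgF₂(s) ⇌ Mg²⁺(aq) + 2 F⁻(aq)
F⁻ is already present at 0.206 mol/L. If s mol/L of MgF₂ dissolves, [Mg²⁺] = s while [F⁻] ≈ 0.206 mol/L.
Ksp = [Mg²⁺][F⁻]^2 = s(0.206)^2
s = 6.88×10⁻¹¹ / (0.206)^2 = 1.62×10⁻⁹
s = 1.62×10⁻⁹ mol/L

1.62×10⁻⁹ M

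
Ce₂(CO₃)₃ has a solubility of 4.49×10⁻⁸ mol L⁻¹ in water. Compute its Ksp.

Ce₂(CO₃)₃(s) ⇌ 2 Ce³⁺(aq) + 3 CO₃²⁻(aq)
Let s be the molar solubility. Then [Ce³⁺] = 2s and [CO₃²⁻] = 3s.
Ksp = [Ce³⁺]^2[CO₃²⁻]^3 = (2s)^2 · (3s)^3 = 108s^5
Ksp = 108 × (4.49×10⁻⁸)^5 = 1.97×10⁻³⁵

Ksp = 1.97×10⁻³⁵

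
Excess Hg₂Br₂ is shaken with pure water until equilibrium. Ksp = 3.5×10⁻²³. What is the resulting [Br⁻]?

Hg₂Br₂(s) ⇌ Hg₂²⁺(aq) + 2 Br⁻(aq)
Call the molar solubility s, so that [Hg₂²⁺] = s and [Br⁻] = 2s.
Ksp = [Hg₂²⁺][Br⁻]^2 = s · (2s)^2 = 4s^3 = 3.5×10⁻²³
s = 2.1×10⁻⁸ M
[Br⁻] = 2s = 4.1×10⁻⁸ M

4.1×10⁻⁸ M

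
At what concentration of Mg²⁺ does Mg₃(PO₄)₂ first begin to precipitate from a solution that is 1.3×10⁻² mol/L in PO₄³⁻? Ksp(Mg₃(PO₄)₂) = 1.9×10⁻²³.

4.8×10⁻⁷ M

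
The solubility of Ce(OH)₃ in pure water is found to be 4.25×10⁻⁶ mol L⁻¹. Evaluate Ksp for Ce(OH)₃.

Ce(OH)₃(s) ⇌ Ce³⁺(aq) + 3 OH⁻(aq)
With molar solubility s: [Ce³⁺] = s, [OH⁻] = 3s.
Ksp = [Ce³⁺][OH⁻]^3 = s · (3s)^3 = 27s^4
Ksp = 27 × (4.25×10⁻⁶)^4 = 8.81×10⁻²¹

Ksp = 8.81×10⁻²¹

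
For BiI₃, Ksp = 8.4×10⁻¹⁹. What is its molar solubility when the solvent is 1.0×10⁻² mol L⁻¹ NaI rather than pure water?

8.4×10⁻¹³ M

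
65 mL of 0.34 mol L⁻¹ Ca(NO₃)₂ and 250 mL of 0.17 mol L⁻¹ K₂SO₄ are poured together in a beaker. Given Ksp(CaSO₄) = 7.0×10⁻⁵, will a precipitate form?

Yes

After mixing, V = 65 mL + 250 mL = 315 mL.
[Ca²⁺] = (0.34)(65)/315 = 7.0×10⁻² mol L⁻¹
[SO₄²⁻] = (0.17)(250)/315 = 0.13 mol L⁻¹
Q = [Ca²⁺][SO₄²⁻] = 9.5×10⁻³
Because Q > Ksp (9.5×10⁻³ vs 7.0×10⁻⁵), a precipitate of CaSO₄ forms.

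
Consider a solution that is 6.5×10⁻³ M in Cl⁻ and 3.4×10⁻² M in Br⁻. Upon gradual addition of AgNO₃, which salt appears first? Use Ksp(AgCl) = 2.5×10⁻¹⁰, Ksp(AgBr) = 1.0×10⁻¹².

A salt starts to precipitate once the ion product Q reaches its Ksp.
For AgCl: [Ag⁺] = (Ksp/[Cl⁻]) = 3.8×10⁻⁸ M
For AgBr: [Ag⁺] = (Ksp/[Br⁻]) = 2.9×10⁻¹¹ M
AgBr requires the lower [Ag⁺], so it precipitates first.

AgBr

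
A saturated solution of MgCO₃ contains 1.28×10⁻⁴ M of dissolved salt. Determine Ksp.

Ksp = 1.64×10⁻⁸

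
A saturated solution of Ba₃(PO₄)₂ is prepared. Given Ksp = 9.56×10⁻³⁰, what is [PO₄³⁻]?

1.23×10⁻⁶ M

Ba₃(PO₄)₂(s) ⇌ 3 Ba²⁺(aq) + 2 PO₄³⁻(aq)
With molar solubility s: [Ba²⁺] = 3s, [PO₄³⁻] = 2s.
Ksp = [Ba²⁺]^3[PO₄³⁻]^2 = (3s)^3 · (2s)^2 = 108s^5 = 9.56×10⁻³⁰
s = 6.16×10⁻⁷ M
[PO₄³⁻] = 2s = 1.23×10⁻⁶ M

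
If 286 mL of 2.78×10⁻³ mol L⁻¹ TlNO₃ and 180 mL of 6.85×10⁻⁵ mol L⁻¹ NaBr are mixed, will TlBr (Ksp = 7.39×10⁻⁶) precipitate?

After mixing, V = 286 mL + 180 mL = 466 mL.
[Tl⁺] = (2.78×10⁻³)(286)/466 = 1.71×10⁻³ mol L⁻¹
[Br⁻] = (6.85×10⁻⁵)(180)/466 = 2.65×10⁻⁵ mol L⁻¹
Q = [Tl⁺][Br⁻] = 4.51×10⁻⁸
Q < Ksp (4.51×10⁻⁸ vs 7.39×10⁻⁶); the solution remains unsaturated and no precipitate forms.

No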